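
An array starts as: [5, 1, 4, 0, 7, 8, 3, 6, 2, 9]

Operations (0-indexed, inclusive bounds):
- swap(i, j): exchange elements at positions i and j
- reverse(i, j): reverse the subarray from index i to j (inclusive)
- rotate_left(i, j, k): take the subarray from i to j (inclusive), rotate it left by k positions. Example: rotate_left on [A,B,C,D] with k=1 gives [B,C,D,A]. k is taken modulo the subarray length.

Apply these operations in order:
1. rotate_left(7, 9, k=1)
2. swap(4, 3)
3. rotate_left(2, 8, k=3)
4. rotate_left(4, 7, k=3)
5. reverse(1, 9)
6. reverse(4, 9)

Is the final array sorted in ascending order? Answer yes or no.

Answer: no

Derivation:
After 1 (rotate_left(7, 9, k=1)): [5, 1, 4, 0, 7, 8, 3, 2, 9, 6]
After 2 (swap(4, 3)): [5, 1, 4, 7, 0, 8, 3, 2, 9, 6]
After 3 (rotate_left(2, 8, k=3)): [5, 1, 8, 3, 2, 9, 4, 7, 0, 6]
After 4 (rotate_left(4, 7, k=3)): [5, 1, 8, 3, 7, 2, 9, 4, 0, 6]
After 5 (reverse(1, 9)): [5, 6, 0, 4, 9, 2, 7, 3, 8, 1]
After 6 (reverse(4, 9)): [5, 6, 0, 4, 1, 8, 3, 7, 2, 9]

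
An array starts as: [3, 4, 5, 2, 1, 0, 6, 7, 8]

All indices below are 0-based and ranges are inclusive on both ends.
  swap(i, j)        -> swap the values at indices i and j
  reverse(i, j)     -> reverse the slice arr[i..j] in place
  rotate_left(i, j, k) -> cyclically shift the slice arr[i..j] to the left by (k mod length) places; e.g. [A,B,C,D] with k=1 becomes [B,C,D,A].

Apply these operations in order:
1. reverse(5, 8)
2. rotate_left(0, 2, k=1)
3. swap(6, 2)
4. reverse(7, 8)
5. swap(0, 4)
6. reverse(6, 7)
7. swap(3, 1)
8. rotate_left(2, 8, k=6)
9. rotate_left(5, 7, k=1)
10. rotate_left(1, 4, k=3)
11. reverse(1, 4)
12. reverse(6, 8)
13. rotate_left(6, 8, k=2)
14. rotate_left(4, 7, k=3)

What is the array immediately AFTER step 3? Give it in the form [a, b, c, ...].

Answer: [4, 5, 7, 2, 1, 8, 3, 6, 0]

Derivation:
After 1 (reverse(5, 8)): [3, 4, 5, 2, 1, 8, 7, 6, 0]
After 2 (rotate_left(0, 2, k=1)): [4, 5, 3, 2, 1, 8, 7, 6, 0]
After 3 (swap(6, 2)): [4, 5, 7, 2, 1, 8, 3, 6, 0]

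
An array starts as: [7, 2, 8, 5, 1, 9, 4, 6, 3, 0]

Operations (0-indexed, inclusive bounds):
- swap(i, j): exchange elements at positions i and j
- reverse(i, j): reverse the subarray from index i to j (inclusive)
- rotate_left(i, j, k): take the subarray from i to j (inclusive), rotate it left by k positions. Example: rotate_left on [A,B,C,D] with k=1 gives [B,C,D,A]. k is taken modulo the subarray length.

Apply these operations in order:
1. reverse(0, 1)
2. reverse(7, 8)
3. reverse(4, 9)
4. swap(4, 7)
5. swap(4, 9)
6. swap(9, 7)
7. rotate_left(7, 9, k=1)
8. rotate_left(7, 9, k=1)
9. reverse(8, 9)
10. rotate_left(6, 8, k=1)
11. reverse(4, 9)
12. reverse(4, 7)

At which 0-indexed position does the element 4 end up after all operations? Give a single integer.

After 1 (reverse(0, 1)): [2, 7, 8, 5, 1, 9, 4, 6, 3, 0]
After 2 (reverse(7, 8)): [2, 7, 8, 5, 1, 9, 4, 3, 6, 0]
After 3 (reverse(4, 9)): [2, 7, 8, 5, 0, 6, 3, 4, 9, 1]
After 4 (swap(4, 7)): [2, 7, 8, 5, 4, 6, 3, 0, 9, 1]
After 5 (swap(4, 9)): [2, 7, 8, 5, 1, 6, 3, 0, 9, 4]
After 6 (swap(9, 7)): [2, 7, 8, 5, 1, 6, 3, 4, 9, 0]
After 7 (rotate_left(7, 9, k=1)): [2, 7, 8, 5, 1, 6, 3, 9, 0, 4]
After 8 (rotate_left(7, 9, k=1)): [2, 7, 8, 5, 1, 6, 3, 0, 4, 9]
After 9 (reverse(8, 9)): [2, 7, 8, 5, 1, 6, 3, 0, 9, 4]
After 10 (rotate_left(6, 8, k=1)): [2, 7, 8, 5, 1, 6, 0, 9, 3, 4]
After 11 (reverse(4, 9)): [2, 7, 8, 5, 4, 3, 9, 0, 6, 1]
After 12 (reverse(4, 7)): [2, 7, 8, 5, 0, 9, 3, 4, 6, 1]

Answer: 7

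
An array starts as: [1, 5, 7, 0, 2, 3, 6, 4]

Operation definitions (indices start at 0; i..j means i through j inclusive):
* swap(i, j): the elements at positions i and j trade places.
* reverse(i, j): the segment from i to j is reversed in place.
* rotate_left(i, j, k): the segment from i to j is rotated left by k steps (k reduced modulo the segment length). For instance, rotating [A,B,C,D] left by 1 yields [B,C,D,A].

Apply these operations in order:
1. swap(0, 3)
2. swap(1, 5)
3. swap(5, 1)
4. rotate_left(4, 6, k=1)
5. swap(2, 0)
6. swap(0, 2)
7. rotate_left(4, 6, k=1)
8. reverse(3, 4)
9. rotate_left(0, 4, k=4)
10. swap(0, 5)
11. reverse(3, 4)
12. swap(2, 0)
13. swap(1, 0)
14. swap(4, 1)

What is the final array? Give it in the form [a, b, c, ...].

After 1 (swap(0, 3)): [0, 5, 7, 1, 2, 3, 6, 4]
After 2 (swap(1, 5)): [0, 3, 7, 1, 2, 5, 6, 4]
After 3 (swap(5, 1)): [0, 5, 7, 1, 2, 3, 6, 4]
After 4 (rotate_left(4, 6, k=1)): [0, 5, 7, 1, 3, 6, 2, 4]
After 5 (swap(2, 0)): [7, 5, 0, 1, 3, 6, 2, 4]
After 6 (swap(0, 2)): [0, 5, 7, 1, 3, 6, 2, 4]
After 7 (rotate_left(4, 6, k=1)): [0, 5, 7, 1, 6, 2, 3, 4]
After 8 (reverse(3, 4)): [0, 5, 7, 6, 1, 2, 3, 4]
After 9 (rotate_left(0, 4, k=4)): [1, 0, 5, 7, 6, 2, 3, 4]
After 10 (swap(0, 5)): [2, 0, 5, 7, 6, 1, 3, 4]
After 11 (reverse(3, 4)): [2, 0, 5, 6, 7, 1, 3, 4]
After 12 (swap(2, 0)): [5, 0, 2, 6, 7, 1, 3, 4]
After 13 (swap(1, 0)): [0, 5, 2, 6, 7, 1, 3, 4]
After 14 (swap(4, 1)): [0, 7, 2, 6, 5, 1, 3, 4]

Answer: [0, 7, 2, 6, 5, 1, 3, 4]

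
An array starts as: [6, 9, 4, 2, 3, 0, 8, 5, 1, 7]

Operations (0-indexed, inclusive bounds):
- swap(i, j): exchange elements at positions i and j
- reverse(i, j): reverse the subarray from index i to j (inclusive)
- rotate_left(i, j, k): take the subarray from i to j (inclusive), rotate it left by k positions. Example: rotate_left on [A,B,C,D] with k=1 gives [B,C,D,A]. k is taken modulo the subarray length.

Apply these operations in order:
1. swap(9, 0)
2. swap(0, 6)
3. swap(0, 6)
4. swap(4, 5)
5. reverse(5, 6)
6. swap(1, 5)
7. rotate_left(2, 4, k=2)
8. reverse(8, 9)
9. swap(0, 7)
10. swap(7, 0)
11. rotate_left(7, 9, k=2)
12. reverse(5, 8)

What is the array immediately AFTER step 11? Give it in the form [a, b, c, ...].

Answer: [7, 8, 0, 4, 2, 9, 3, 1, 5, 6]

Derivation:
After 1 (swap(9, 0)): [7, 9, 4, 2, 3, 0, 8, 5, 1, 6]
After 2 (swap(0, 6)): [8, 9, 4, 2, 3, 0, 7, 5, 1, 6]
After 3 (swap(0, 6)): [7, 9, 4, 2, 3, 0, 8, 5, 1, 6]
After 4 (swap(4, 5)): [7, 9, 4, 2, 0, 3, 8, 5, 1, 6]
After 5 (reverse(5, 6)): [7, 9, 4, 2, 0, 8, 3, 5, 1, 6]
After 6 (swap(1, 5)): [7, 8, 4, 2, 0, 9, 3, 5, 1, 6]
After 7 (rotate_left(2, 4, k=2)): [7, 8, 0, 4, 2, 9, 3, 5, 1, 6]
After 8 (reverse(8, 9)): [7, 8, 0, 4, 2, 9, 3, 5, 6, 1]
After 9 (swap(0, 7)): [5, 8, 0, 4, 2, 9, 3, 7, 6, 1]
After 10 (swap(7, 0)): [7, 8, 0, 4, 2, 9, 3, 5, 6, 1]
After 11 (rotate_left(7, 9, k=2)): [7, 8, 0, 4, 2, 9, 3, 1, 5, 6]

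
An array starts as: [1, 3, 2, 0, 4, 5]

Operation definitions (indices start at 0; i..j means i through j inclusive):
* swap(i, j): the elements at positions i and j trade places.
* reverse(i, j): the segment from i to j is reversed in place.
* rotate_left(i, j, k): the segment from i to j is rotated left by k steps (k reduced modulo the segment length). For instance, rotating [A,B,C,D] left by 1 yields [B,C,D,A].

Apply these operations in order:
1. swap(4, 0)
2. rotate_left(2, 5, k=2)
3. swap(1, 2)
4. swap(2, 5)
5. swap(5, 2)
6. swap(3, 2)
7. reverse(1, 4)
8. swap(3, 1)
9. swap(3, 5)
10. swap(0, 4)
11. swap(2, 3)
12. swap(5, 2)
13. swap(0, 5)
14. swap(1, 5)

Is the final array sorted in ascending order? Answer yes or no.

Answer: yes

Derivation:
After 1 (swap(4, 0)): [4, 3, 2, 0, 1, 5]
After 2 (rotate_left(2, 5, k=2)): [4, 3, 1, 5, 2, 0]
After 3 (swap(1, 2)): [4, 1, 3, 5, 2, 0]
After 4 (swap(2, 5)): [4, 1, 0, 5, 2, 3]
After 5 (swap(5, 2)): [4, 1, 3, 5, 2, 0]
After 6 (swap(3, 2)): [4, 1, 5, 3, 2, 0]
After 7 (reverse(1, 4)): [4, 2, 3, 5, 1, 0]
After 8 (swap(3, 1)): [4, 5, 3, 2, 1, 0]
After 9 (swap(3, 5)): [4, 5, 3, 0, 1, 2]
After 10 (swap(0, 4)): [1, 5, 3, 0, 4, 2]
After 11 (swap(2, 3)): [1, 5, 0, 3, 4, 2]
After 12 (swap(5, 2)): [1, 5, 2, 3, 4, 0]
After 13 (swap(0, 5)): [0, 5, 2, 3, 4, 1]
After 14 (swap(1, 5)): [0, 1, 2, 3, 4, 5]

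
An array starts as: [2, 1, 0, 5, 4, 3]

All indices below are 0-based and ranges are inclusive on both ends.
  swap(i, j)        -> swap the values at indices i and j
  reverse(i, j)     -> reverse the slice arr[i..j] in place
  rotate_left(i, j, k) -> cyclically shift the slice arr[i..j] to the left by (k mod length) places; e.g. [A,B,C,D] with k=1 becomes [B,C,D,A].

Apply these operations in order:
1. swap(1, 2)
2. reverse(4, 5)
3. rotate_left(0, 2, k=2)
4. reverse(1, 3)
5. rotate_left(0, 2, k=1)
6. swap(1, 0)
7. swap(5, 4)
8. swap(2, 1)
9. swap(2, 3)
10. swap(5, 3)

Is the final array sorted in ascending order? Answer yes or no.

After 1 (swap(1, 2)): [2, 0, 1, 5, 4, 3]
After 2 (reverse(4, 5)): [2, 0, 1, 5, 3, 4]
After 3 (rotate_left(0, 2, k=2)): [1, 2, 0, 5, 3, 4]
After 4 (reverse(1, 3)): [1, 5, 0, 2, 3, 4]
After 5 (rotate_left(0, 2, k=1)): [5, 0, 1, 2, 3, 4]
After 6 (swap(1, 0)): [0, 5, 1, 2, 3, 4]
After 7 (swap(5, 4)): [0, 5, 1, 2, 4, 3]
After 8 (swap(2, 1)): [0, 1, 5, 2, 4, 3]
After 9 (swap(2, 3)): [0, 1, 2, 5, 4, 3]
After 10 (swap(5, 3)): [0, 1, 2, 3, 4, 5]

Answer: yes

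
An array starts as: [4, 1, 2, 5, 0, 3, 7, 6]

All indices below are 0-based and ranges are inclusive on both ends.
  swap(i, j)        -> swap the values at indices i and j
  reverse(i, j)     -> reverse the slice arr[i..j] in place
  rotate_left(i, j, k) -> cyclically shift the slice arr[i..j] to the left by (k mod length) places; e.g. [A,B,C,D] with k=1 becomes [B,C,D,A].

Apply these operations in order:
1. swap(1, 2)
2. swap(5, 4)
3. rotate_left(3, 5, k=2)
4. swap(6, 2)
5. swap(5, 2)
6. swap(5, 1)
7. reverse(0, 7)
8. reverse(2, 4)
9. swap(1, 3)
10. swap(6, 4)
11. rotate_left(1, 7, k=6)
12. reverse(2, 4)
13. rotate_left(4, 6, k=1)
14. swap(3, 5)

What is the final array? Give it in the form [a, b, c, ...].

Answer: [6, 4, 1, 3, 7, 0, 5, 2]

Derivation:
After 1 (swap(1, 2)): [4, 2, 1, 5, 0, 3, 7, 6]
After 2 (swap(5, 4)): [4, 2, 1, 5, 3, 0, 7, 6]
After 3 (rotate_left(3, 5, k=2)): [4, 2, 1, 0, 5, 3, 7, 6]
After 4 (swap(6, 2)): [4, 2, 7, 0, 5, 3, 1, 6]
After 5 (swap(5, 2)): [4, 2, 3, 0, 5, 7, 1, 6]
After 6 (swap(5, 1)): [4, 7, 3, 0, 5, 2, 1, 6]
After 7 (reverse(0, 7)): [6, 1, 2, 5, 0, 3, 7, 4]
After 8 (reverse(2, 4)): [6, 1, 0, 5, 2, 3, 7, 4]
After 9 (swap(1, 3)): [6, 5, 0, 1, 2, 3, 7, 4]
After 10 (swap(6, 4)): [6, 5, 0, 1, 7, 3, 2, 4]
After 11 (rotate_left(1, 7, k=6)): [6, 4, 5, 0, 1, 7, 3, 2]
After 12 (reverse(2, 4)): [6, 4, 1, 0, 5, 7, 3, 2]
After 13 (rotate_left(4, 6, k=1)): [6, 4, 1, 0, 7, 3, 5, 2]
After 14 (swap(3, 5)): [6, 4, 1, 3, 7, 0, 5, 2]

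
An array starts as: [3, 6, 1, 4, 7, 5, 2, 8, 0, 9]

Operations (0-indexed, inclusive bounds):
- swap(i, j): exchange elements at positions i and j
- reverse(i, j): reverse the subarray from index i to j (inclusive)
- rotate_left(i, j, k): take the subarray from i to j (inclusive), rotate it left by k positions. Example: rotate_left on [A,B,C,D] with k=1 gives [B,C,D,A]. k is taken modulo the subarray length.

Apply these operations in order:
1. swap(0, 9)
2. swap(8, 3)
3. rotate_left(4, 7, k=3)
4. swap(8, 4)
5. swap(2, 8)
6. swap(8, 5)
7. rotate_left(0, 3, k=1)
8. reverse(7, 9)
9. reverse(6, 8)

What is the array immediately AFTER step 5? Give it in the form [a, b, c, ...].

After 1 (swap(0, 9)): [9, 6, 1, 4, 7, 5, 2, 8, 0, 3]
After 2 (swap(8, 3)): [9, 6, 1, 0, 7, 5, 2, 8, 4, 3]
After 3 (rotate_left(4, 7, k=3)): [9, 6, 1, 0, 8, 7, 5, 2, 4, 3]
After 4 (swap(8, 4)): [9, 6, 1, 0, 4, 7, 5, 2, 8, 3]
After 5 (swap(2, 8)): [9, 6, 8, 0, 4, 7, 5, 2, 1, 3]

Answer: [9, 6, 8, 0, 4, 7, 5, 2, 1, 3]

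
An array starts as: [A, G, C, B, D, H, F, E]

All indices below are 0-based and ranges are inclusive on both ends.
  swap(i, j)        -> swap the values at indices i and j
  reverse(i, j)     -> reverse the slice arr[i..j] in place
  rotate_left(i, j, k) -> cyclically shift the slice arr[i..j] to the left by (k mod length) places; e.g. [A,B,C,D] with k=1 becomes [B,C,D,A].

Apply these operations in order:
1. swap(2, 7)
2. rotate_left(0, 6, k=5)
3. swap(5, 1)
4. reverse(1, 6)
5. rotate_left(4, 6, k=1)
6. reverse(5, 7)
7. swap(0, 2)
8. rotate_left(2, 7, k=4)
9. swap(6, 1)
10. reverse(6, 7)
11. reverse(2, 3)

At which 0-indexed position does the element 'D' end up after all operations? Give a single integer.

Answer: 7

Derivation:
After 1 (swap(2, 7)): [A, G, E, B, D, H, F, C]
After 2 (rotate_left(0, 6, k=5)): [H, F, A, G, E, B, D, C]
After 3 (swap(5, 1)): [H, B, A, G, E, F, D, C]
After 4 (reverse(1, 6)): [H, D, F, E, G, A, B, C]
After 5 (rotate_left(4, 6, k=1)): [H, D, F, E, A, B, G, C]
After 6 (reverse(5, 7)): [H, D, F, E, A, C, G, B]
After 7 (swap(0, 2)): [F, D, H, E, A, C, G, B]
After 8 (rotate_left(2, 7, k=4)): [F, D, G, B, H, E, A, C]
After 9 (swap(6, 1)): [F, A, G, B, H, E, D, C]
After 10 (reverse(6, 7)): [F, A, G, B, H, E, C, D]
After 11 (reverse(2, 3)): [F, A, B, G, H, E, C, D]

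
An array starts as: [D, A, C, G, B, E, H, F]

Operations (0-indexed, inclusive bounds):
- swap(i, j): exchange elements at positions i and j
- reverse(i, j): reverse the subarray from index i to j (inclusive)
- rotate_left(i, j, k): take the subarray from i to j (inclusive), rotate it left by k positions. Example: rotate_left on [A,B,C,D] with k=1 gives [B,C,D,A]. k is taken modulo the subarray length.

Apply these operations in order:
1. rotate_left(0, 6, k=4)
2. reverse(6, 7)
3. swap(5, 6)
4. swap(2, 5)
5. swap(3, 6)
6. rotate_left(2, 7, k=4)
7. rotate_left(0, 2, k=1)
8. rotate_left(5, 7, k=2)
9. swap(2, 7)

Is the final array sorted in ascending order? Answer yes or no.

Answer: no

Derivation:
After 1 (rotate_left(0, 6, k=4)): [B, E, H, D, A, C, G, F]
After 2 (reverse(6, 7)): [B, E, H, D, A, C, F, G]
After 3 (swap(5, 6)): [B, E, H, D, A, F, C, G]
After 4 (swap(2, 5)): [B, E, F, D, A, H, C, G]
After 5 (swap(3, 6)): [B, E, F, C, A, H, D, G]
After 6 (rotate_left(2, 7, k=4)): [B, E, D, G, F, C, A, H]
After 7 (rotate_left(0, 2, k=1)): [E, D, B, G, F, C, A, H]
After 8 (rotate_left(5, 7, k=2)): [E, D, B, G, F, H, C, A]
After 9 (swap(2, 7)): [E, D, A, G, F, H, C, B]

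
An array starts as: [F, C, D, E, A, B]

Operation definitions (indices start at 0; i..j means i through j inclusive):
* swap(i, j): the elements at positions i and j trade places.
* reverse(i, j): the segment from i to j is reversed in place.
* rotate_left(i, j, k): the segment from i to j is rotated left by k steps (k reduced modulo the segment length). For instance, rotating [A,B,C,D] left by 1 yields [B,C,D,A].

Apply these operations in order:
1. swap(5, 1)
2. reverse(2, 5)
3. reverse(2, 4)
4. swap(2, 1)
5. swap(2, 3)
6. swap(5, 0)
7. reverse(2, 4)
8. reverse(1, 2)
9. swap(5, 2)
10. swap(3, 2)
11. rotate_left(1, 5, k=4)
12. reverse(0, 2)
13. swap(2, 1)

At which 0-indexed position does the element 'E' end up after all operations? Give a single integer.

Answer: 2

Derivation:
After 1 (swap(5, 1)): [F, B, D, E, A, C]
After 2 (reverse(2, 5)): [F, B, C, A, E, D]
After 3 (reverse(2, 4)): [F, B, E, A, C, D]
After 4 (swap(2, 1)): [F, E, B, A, C, D]
After 5 (swap(2, 3)): [F, E, A, B, C, D]
After 6 (swap(5, 0)): [D, E, A, B, C, F]
After 7 (reverse(2, 4)): [D, E, C, B, A, F]
After 8 (reverse(1, 2)): [D, C, E, B, A, F]
After 9 (swap(5, 2)): [D, C, F, B, A, E]
After 10 (swap(3, 2)): [D, C, B, F, A, E]
After 11 (rotate_left(1, 5, k=4)): [D, E, C, B, F, A]
After 12 (reverse(0, 2)): [C, E, D, B, F, A]
After 13 (swap(2, 1)): [C, D, E, B, F, A]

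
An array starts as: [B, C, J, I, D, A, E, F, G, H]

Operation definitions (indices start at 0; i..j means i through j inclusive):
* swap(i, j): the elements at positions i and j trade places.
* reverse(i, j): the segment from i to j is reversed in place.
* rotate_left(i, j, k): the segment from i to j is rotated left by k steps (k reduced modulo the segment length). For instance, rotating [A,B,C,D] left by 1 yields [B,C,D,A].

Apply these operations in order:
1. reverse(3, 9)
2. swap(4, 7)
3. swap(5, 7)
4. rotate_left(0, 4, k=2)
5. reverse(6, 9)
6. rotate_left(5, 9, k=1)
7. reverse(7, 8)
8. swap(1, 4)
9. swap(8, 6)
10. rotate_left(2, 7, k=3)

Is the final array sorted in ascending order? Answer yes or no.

Answer: no

Derivation:
After 1 (reverse(3, 9)): [B, C, J, H, G, F, E, A, D, I]
After 2 (swap(4, 7)): [B, C, J, H, A, F, E, G, D, I]
After 3 (swap(5, 7)): [B, C, J, H, A, G, E, F, D, I]
After 4 (rotate_left(0, 4, k=2)): [J, H, A, B, C, G, E, F, D, I]
After 5 (reverse(6, 9)): [J, H, A, B, C, G, I, D, F, E]
After 6 (rotate_left(5, 9, k=1)): [J, H, A, B, C, I, D, F, E, G]
After 7 (reverse(7, 8)): [J, H, A, B, C, I, D, E, F, G]
After 8 (swap(1, 4)): [J, C, A, B, H, I, D, E, F, G]
After 9 (swap(8, 6)): [J, C, A, B, H, I, F, E, D, G]
After 10 (rotate_left(2, 7, k=3)): [J, C, I, F, E, A, B, H, D, G]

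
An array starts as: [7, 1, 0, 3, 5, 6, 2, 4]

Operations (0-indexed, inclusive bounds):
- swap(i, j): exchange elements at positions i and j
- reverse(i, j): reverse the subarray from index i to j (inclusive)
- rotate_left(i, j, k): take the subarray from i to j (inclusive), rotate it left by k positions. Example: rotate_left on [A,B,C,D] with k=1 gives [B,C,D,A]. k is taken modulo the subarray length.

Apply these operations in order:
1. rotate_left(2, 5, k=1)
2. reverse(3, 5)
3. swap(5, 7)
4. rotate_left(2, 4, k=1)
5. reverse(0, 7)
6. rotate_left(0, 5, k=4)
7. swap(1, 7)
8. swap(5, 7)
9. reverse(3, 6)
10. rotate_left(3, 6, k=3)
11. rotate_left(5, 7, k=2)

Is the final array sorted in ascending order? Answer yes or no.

After 1 (rotate_left(2, 5, k=1)): [7, 1, 3, 5, 6, 0, 2, 4]
After 2 (reverse(3, 5)): [7, 1, 3, 0, 6, 5, 2, 4]
After 3 (swap(5, 7)): [7, 1, 3, 0, 6, 4, 2, 5]
After 4 (rotate_left(2, 4, k=1)): [7, 1, 0, 6, 3, 4, 2, 5]
After 5 (reverse(0, 7)): [5, 2, 4, 3, 6, 0, 1, 7]
After 6 (rotate_left(0, 5, k=4)): [6, 0, 5, 2, 4, 3, 1, 7]
After 7 (swap(1, 7)): [6, 7, 5, 2, 4, 3, 1, 0]
After 8 (swap(5, 7)): [6, 7, 5, 2, 4, 0, 1, 3]
After 9 (reverse(3, 6)): [6, 7, 5, 1, 0, 4, 2, 3]
After 10 (rotate_left(3, 6, k=3)): [6, 7, 5, 2, 1, 0, 4, 3]
After 11 (rotate_left(5, 7, k=2)): [6, 7, 5, 2, 1, 3, 0, 4]

Answer: no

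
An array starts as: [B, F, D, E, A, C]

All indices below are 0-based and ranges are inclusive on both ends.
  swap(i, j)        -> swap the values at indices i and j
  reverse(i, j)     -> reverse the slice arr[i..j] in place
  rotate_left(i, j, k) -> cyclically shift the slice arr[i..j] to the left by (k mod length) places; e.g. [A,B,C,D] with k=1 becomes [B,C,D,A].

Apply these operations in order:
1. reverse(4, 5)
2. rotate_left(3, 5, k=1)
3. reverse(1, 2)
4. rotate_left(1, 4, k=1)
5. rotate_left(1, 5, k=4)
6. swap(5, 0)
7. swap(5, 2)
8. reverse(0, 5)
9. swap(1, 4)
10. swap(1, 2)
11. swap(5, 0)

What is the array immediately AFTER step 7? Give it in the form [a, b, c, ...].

After 1 (reverse(4, 5)): [B, F, D, E, C, A]
After 2 (rotate_left(3, 5, k=1)): [B, F, D, C, A, E]
After 3 (reverse(1, 2)): [B, D, F, C, A, E]
After 4 (rotate_left(1, 4, k=1)): [B, F, C, A, D, E]
After 5 (rotate_left(1, 5, k=4)): [B, E, F, C, A, D]
After 6 (swap(5, 0)): [D, E, F, C, A, B]
After 7 (swap(5, 2)): [D, E, B, C, A, F]

Answer: [D, E, B, C, A, F]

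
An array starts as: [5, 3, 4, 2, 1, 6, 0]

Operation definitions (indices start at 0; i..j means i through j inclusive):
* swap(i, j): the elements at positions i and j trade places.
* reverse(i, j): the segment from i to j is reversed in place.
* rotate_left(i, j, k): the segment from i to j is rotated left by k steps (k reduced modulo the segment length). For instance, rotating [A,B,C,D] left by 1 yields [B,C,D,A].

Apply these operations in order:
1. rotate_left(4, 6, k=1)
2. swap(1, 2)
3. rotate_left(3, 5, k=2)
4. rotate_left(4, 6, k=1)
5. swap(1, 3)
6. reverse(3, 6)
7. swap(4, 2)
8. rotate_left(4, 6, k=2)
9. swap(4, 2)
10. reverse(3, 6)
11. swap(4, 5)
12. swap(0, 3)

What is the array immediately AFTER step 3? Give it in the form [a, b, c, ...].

Answer: [5, 4, 3, 0, 2, 6, 1]

Derivation:
After 1 (rotate_left(4, 6, k=1)): [5, 3, 4, 2, 6, 0, 1]
After 2 (swap(1, 2)): [5, 4, 3, 2, 6, 0, 1]
After 3 (rotate_left(3, 5, k=2)): [5, 4, 3, 0, 2, 6, 1]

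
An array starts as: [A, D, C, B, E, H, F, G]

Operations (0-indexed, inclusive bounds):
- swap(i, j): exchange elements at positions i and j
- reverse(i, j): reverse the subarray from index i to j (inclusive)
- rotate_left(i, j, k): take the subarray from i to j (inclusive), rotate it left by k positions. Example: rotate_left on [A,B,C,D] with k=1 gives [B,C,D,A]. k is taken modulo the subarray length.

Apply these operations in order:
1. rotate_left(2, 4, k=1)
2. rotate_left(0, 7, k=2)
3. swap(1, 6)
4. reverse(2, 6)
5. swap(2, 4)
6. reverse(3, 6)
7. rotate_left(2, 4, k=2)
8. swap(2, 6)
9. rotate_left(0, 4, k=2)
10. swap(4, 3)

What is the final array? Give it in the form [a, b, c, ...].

After 1 (rotate_left(2, 4, k=1)): [A, D, B, E, C, H, F, G]
After 2 (rotate_left(0, 7, k=2)): [B, E, C, H, F, G, A, D]
After 3 (swap(1, 6)): [B, A, C, H, F, G, E, D]
After 4 (reverse(2, 6)): [B, A, E, G, F, H, C, D]
After 5 (swap(2, 4)): [B, A, F, G, E, H, C, D]
After 6 (reverse(3, 6)): [B, A, F, C, H, E, G, D]
After 7 (rotate_left(2, 4, k=2)): [B, A, H, F, C, E, G, D]
After 8 (swap(2, 6)): [B, A, G, F, C, E, H, D]
After 9 (rotate_left(0, 4, k=2)): [G, F, C, B, A, E, H, D]
After 10 (swap(4, 3)): [G, F, C, A, B, E, H, D]

Answer: [G, F, C, A, B, E, H, D]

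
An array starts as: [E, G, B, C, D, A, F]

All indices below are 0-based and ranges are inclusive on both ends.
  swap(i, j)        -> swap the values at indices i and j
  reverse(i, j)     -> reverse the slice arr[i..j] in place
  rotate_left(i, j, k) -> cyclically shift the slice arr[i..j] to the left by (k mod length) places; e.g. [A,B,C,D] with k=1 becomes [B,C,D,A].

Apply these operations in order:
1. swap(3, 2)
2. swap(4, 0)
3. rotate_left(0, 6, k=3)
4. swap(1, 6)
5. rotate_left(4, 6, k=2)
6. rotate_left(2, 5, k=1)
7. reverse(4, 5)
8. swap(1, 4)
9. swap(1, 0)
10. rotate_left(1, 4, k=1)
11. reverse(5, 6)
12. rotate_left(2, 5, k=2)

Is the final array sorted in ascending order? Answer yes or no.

After 1 (swap(3, 2)): [E, G, C, B, D, A, F]
After 2 (swap(4, 0)): [D, G, C, B, E, A, F]
After 3 (rotate_left(0, 6, k=3)): [B, E, A, F, D, G, C]
After 4 (swap(1, 6)): [B, C, A, F, D, G, E]
After 5 (rotate_left(4, 6, k=2)): [B, C, A, F, E, D, G]
After 6 (rotate_left(2, 5, k=1)): [B, C, F, E, D, A, G]
After 7 (reverse(4, 5)): [B, C, F, E, A, D, G]
After 8 (swap(1, 4)): [B, A, F, E, C, D, G]
After 9 (swap(1, 0)): [A, B, F, E, C, D, G]
After 10 (rotate_left(1, 4, k=1)): [A, F, E, C, B, D, G]
After 11 (reverse(5, 6)): [A, F, E, C, B, G, D]
After 12 (rotate_left(2, 5, k=2)): [A, F, B, G, E, C, D]

Answer: no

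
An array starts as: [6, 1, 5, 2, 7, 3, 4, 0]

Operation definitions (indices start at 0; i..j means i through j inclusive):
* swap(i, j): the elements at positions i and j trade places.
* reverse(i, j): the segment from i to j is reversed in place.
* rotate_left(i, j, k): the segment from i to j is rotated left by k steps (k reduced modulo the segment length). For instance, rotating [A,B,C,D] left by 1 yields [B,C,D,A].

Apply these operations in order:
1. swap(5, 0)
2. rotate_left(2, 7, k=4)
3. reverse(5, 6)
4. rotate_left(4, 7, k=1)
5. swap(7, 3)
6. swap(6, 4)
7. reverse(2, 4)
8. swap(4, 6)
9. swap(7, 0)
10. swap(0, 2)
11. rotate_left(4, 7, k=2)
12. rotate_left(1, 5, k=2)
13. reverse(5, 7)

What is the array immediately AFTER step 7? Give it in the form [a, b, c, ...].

After 1 (swap(5, 0)): [3, 1, 5, 2, 7, 6, 4, 0]
After 2 (rotate_left(2, 7, k=4)): [3, 1, 4, 0, 5, 2, 7, 6]
After 3 (reverse(5, 6)): [3, 1, 4, 0, 5, 7, 2, 6]
After 4 (rotate_left(4, 7, k=1)): [3, 1, 4, 0, 7, 2, 6, 5]
After 5 (swap(7, 3)): [3, 1, 4, 5, 7, 2, 6, 0]
After 6 (swap(6, 4)): [3, 1, 4, 5, 6, 2, 7, 0]
After 7 (reverse(2, 4)): [3, 1, 6, 5, 4, 2, 7, 0]

Answer: [3, 1, 6, 5, 4, 2, 7, 0]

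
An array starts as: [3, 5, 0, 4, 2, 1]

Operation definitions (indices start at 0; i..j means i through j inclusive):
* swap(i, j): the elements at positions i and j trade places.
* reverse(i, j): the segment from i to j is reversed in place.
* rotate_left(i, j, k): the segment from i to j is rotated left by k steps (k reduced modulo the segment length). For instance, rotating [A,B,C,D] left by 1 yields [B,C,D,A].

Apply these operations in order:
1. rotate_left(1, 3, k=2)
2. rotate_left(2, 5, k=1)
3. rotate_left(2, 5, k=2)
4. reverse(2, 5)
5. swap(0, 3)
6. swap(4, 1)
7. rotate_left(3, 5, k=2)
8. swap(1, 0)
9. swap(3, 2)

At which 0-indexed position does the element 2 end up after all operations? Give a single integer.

Answer: 3

Derivation:
After 1 (rotate_left(1, 3, k=2)): [3, 4, 5, 0, 2, 1]
After 2 (rotate_left(2, 5, k=1)): [3, 4, 0, 2, 1, 5]
After 3 (rotate_left(2, 5, k=2)): [3, 4, 1, 5, 0, 2]
After 4 (reverse(2, 5)): [3, 4, 2, 0, 5, 1]
After 5 (swap(0, 3)): [0, 4, 2, 3, 5, 1]
After 6 (swap(4, 1)): [0, 5, 2, 3, 4, 1]
After 7 (rotate_left(3, 5, k=2)): [0, 5, 2, 1, 3, 4]
After 8 (swap(1, 0)): [5, 0, 2, 1, 3, 4]
After 9 (swap(3, 2)): [5, 0, 1, 2, 3, 4]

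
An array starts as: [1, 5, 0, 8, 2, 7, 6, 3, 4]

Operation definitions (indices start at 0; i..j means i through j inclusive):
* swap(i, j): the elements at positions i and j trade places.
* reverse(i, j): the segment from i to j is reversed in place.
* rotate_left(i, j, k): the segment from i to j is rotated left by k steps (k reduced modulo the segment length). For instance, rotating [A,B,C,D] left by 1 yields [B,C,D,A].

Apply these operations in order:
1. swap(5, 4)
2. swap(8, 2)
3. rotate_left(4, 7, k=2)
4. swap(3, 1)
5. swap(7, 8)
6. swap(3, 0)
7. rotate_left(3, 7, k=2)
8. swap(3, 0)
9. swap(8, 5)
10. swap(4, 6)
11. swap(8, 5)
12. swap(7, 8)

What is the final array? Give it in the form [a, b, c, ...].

Answer: [3, 8, 4, 5, 1, 0, 7, 2, 6]

Derivation:
After 1 (swap(5, 4)): [1, 5, 0, 8, 7, 2, 6, 3, 4]
After 2 (swap(8, 2)): [1, 5, 4, 8, 7, 2, 6, 3, 0]
After 3 (rotate_left(4, 7, k=2)): [1, 5, 4, 8, 6, 3, 7, 2, 0]
After 4 (swap(3, 1)): [1, 8, 4, 5, 6, 3, 7, 2, 0]
After 5 (swap(7, 8)): [1, 8, 4, 5, 6, 3, 7, 0, 2]
After 6 (swap(3, 0)): [5, 8, 4, 1, 6, 3, 7, 0, 2]
After 7 (rotate_left(3, 7, k=2)): [5, 8, 4, 3, 7, 0, 1, 6, 2]
After 8 (swap(3, 0)): [3, 8, 4, 5, 7, 0, 1, 6, 2]
After 9 (swap(8, 5)): [3, 8, 4, 5, 7, 2, 1, 6, 0]
After 10 (swap(4, 6)): [3, 8, 4, 5, 1, 2, 7, 6, 0]
After 11 (swap(8, 5)): [3, 8, 4, 5, 1, 0, 7, 6, 2]
After 12 (swap(7, 8)): [3, 8, 4, 5, 1, 0, 7, 2, 6]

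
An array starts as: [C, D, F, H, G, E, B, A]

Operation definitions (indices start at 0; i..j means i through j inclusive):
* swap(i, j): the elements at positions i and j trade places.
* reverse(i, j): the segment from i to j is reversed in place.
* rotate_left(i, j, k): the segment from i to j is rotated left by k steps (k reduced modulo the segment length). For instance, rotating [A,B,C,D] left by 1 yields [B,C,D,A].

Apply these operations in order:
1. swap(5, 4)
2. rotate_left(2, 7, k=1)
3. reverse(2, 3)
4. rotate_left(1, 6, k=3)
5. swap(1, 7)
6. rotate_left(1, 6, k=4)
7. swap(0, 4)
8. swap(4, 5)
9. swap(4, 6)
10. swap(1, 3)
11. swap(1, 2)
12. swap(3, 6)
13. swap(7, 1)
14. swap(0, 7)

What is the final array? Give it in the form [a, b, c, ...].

After 1 (swap(5, 4)): [C, D, F, H, E, G, B, A]
After 2 (rotate_left(2, 7, k=1)): [C, D, H, E, G, B, A, F]
After 3 (reverse(2, 3)): [C, D, E, H, G, B, A, F]
After 4 (rotate_left(1, 6, k=3)): [C, G, B, A, D, E, H, F]
After 5 (swap(1, 7)): [C, F, B, A, D, E, H, G]
After 6 (rotate_left(1, 6, k=4)): [C, E, H, F, B, A, D, G]
After 7 (swap(0, 4)): [B, E, H, F, C, A, D, G]
After 8 (swap(4, 5)): [B, E, H, F, A, C, D, G]
After 9 (swap(4, 6)): [B, E, H, F, D, C, A, G]
After 10 (swap(1, 3)): [B, F, H, E, D, C, A, G]
After 11 (swap(1, 2)): [B, H, F, E, D, C, A, G]
After 12 (swap(3, 6)): [B, H, F, A, D, C, E, G]
After 13 (swap(7, 1)): [B, G, F, A, D, C, E, H]
After 14 (swap(0, 7)): [H, G, F, A, D, C, E, B]

Answer: [H, G, F, A, D, C, E, B]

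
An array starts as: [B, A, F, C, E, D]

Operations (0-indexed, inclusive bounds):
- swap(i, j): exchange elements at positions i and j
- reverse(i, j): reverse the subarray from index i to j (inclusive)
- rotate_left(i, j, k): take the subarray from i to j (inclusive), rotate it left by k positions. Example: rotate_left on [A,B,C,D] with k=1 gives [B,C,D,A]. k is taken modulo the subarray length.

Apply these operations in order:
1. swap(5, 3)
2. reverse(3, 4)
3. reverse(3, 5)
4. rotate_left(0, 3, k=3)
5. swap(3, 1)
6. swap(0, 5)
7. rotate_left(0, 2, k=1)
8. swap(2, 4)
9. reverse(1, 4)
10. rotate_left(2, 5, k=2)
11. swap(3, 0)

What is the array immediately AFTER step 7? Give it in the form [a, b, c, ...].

After 1 (swap(5, 3)): [B, A, F, D, E, C]
After 2 (reverse(3, 4)): [B, A, F, E, D, C]
After 3 (reverse(3, 5)): [B, A, F, C, D, E]
After 4 (rotate_left(0, 3, k=3)): [C, B, A, F, D, E]
After 5 (swap(3, 1)): [C, F, A, B, D, E]
After 6 (swap(0, 5)): [E, F, A, B, D, C]
After 7 (rotate_left(0, 2, k=1)): [F, A, E, B, D, C]

Answer: [F, A, E, B, D, C]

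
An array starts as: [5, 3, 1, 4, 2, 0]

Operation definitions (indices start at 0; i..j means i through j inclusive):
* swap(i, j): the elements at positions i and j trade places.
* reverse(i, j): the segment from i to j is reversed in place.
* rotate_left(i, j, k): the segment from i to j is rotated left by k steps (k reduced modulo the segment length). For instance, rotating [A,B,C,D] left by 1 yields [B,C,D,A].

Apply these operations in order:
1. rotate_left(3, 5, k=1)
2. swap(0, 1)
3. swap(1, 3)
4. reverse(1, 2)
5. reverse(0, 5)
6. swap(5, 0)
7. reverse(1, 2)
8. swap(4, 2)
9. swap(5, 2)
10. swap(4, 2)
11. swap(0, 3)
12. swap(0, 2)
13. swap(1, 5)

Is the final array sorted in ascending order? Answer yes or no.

After 1 (rotate_left(3, 5, k=1)): [5, 3, 1, 2, 0, 4]
After 2 (swap(0, 1)): [3, 5, 1, 2, 0, 4]
After 3 (swap(1, 3)): [3, 2, 1, 5, 0, 4]
After 4 (reverse(1, 2)): [3, 1, 2, 5, 0, 4]
After 5 (reverse(0, 5)): [4, 0, 5, 2, 1, 3]
After 6 (swap(5, 0)): [3, 0, 5, 2, 1, 4]
After 7 (reverse(1, 2)): [3, 5, 0, 2, 1, 4]
After 8 (swap(4, 2)): [3, 5, 1, 2, 0, 4]
After 9 (swap(5, 2)): [3, 5, 4, 2, 0, 1]
After 10 (swap(4, 2)): [3, 5, 0, 2, 4, 1]
After 11 (swap(0, 3)): [2, 5, 0, 3, 4, 1]
After 12 (swap(0, 2)): [0, 5, 2, 3, 4, 1]
After 13 (swap(1, 5)): [0, 1, 2, 3, 4, 5]

Answer: yes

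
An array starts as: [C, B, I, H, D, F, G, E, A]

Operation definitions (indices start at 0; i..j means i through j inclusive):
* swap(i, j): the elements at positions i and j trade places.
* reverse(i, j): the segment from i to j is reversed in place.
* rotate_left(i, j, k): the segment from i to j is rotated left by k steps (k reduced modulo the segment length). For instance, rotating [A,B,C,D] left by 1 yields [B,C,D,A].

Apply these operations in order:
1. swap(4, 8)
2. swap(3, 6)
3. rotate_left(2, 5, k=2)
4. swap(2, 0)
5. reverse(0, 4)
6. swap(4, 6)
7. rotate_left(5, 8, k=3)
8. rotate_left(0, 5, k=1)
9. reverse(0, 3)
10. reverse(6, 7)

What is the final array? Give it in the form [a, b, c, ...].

Answer: [H, B, C, F, D, I, A, G, E]

Derivation:
After 1 (swap(4, 8)): [C, B, I, H, A, F, G, E, D]
After 2 (swap(3, 6)): [C, B, I, G, A, F, H, E, D]
After 3 (rotate_left(2, 5, k=2)): [C, B, A, F, I, G, H, E, D]
After 4 (swap(2, 0)): [A, B, C, F, I, G, H, E, D]
After 5 (reverse(0, 4)): [I, F, C, B, A, G, H, E, D]
After 6 (swap(4, 6)): [I, F, C, B, H, G, A, E, D]
After 7 (rotate_left(5, 8, k=3)): [I, F, C, B, H, D, G, A, E]
After 8 (rotate_left(0, 5, k=1)): [F, C, B, H, D, I, G, A, E]
After 9 (reverse(0, 3)): [H, B, C, F, D, I, G, A, E]
After 10 (reverse(6, 7)): [H, B, C, F, D, I, A, G, E]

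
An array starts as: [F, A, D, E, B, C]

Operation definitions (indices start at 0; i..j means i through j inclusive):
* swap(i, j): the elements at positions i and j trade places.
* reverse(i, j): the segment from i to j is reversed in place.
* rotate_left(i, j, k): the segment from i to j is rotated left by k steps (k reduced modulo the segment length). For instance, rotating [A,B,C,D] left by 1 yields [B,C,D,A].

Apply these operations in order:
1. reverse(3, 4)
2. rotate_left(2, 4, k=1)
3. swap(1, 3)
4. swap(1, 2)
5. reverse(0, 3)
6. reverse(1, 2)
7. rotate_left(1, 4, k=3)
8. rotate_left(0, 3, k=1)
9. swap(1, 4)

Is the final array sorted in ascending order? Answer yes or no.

Answer: no

Derivation:
After 1 (reverse(3, 4)): [F, A, D, B, E, C]
After 2 (rotate_left(2, 4, k=1)): [F, A, B, E, D, C]
After 3 (swap(1, 3)): [F, E, B, A, D, C]
After 4 (swap(1, 2)): [F, B, E, A, D, C]
After 5 (reverse(0, 3)): [A, E, B, F, D, C]
After 6 (reverse(1, 2)): [A, B, E, F, D, C]
After 7 (rotate_left(1, 4, k=3)): [A, D, B, E, F, C]
After 8 (rotate_left(0, 3, k=1)): [D, B, E, A, F, C]
After 9 (swap(1, 4)): [D, F, E, A, B, C]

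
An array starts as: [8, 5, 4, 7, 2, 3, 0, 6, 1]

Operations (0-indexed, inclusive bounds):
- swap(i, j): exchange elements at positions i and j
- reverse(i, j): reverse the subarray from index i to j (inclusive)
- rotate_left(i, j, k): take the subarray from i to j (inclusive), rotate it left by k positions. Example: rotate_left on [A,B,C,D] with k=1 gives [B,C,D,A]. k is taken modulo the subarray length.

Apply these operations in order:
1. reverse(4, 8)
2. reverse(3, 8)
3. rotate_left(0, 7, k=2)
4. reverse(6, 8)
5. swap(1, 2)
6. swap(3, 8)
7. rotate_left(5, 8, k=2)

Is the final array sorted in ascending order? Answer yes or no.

Answer: no

Derivation:
After 1 (reverse(4, 8)): [8, 5, 4, 7, 1, 6, 0, 3, 2]
After 2 (reverse(3, 8)): [8, 5, 4, 2, 3, 0, 6, 1, 7]
After 3 (rotate_left(0, 7, k=2)): [4, 2, 3, 0, 6, 1, 8, 5, 7]
After 4 (reverse(6, 8)): [4, 2, 3, 0, 6, 1, 7, 5, 8]
After 5 (swap(1, 2)): [4, 3, 2, 0, 6, 1, 7, 5, 8]
After 6 (swap(3, 8)): [4, 3, 2, 8, 6, 1, 7, 5, 0]
After 7 (rotate_left(5, 8, k=2)): [4, 3, 2, 8, 6, 5, 0, 1, 7]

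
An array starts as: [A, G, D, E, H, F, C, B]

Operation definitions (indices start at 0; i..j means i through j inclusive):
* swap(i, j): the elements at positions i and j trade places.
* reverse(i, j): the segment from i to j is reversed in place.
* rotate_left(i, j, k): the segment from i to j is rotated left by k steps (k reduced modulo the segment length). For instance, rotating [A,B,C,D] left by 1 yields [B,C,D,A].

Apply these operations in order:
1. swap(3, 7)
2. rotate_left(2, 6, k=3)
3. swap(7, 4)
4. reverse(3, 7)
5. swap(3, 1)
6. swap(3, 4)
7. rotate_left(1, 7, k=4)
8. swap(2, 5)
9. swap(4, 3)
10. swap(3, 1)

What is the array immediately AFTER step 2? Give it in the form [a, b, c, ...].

Answer: [A, G, F, C, D, B, H, E]

Derivation:
After 1 (swap(3, 7)): [A, G, D, B, H, F, C, E]
After 2 (rotate_left(2, 6, k=3)): [A, G, F, C, D, B, H, E]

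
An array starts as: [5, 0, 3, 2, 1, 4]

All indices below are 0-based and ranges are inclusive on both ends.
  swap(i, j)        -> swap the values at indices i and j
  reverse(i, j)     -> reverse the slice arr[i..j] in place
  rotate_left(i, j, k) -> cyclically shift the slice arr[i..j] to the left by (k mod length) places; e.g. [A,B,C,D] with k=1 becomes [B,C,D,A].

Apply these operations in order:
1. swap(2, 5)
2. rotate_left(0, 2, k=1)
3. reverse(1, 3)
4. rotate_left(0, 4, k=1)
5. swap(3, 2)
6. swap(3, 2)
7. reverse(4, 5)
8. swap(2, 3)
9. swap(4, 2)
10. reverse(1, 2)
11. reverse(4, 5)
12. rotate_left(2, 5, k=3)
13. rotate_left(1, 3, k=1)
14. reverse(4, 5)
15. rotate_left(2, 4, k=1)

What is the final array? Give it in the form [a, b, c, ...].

Answer: [2, 1, 3, 0, 5, 4]

Derivation:
After 1 (swap(2, 5)): [5, 0, 4, 2, 1, 3]
After 2 (rotate_left(0, 2, k=1)): [0, 4, 5, 2, 1, 3]
After 3 (reverse(1, 3)): [0, 2, 5, 4, 1, 3]
After 4 (rotate_left(0, 4, k=1)): [2, 5, 4, 1, 0, 3]
After 5 (swap(3, 2)): [2, 5, 1, 4, 0, 3]
After 6 (swap(3, 2)): [2, 5, 4, 1, 0, 3]
After 7 (reverse(4, 5)): [2, 5, 4, 1, 3, 0]
After 8 (swap(2, 3)): [2, 5, 1, 4, 3, 0]
After 9 (swap(4, 2)): [2, 5, 3, 4, 1, 0]
After 10 (reverse(1, 2)): [2, 3, 5, 4, 1, 0]
After 11 (reverse(4, 5)): [2, 3, 5, 4, 0, 1]
After 12 (rotate_left(2, 5, k=3)): [2, 3, 1, 5, 4, 0]
After 13 (rotate_left(1, 3, k=1)): [2, 1, 5, 3, 4, 0]
After 14 (reverse(4, 5)): [2, 1, 5, 3, 0, 4]
After 15 (rotate_left(2, 4, k=1)): [2, 1, 3, 0, 5, 4]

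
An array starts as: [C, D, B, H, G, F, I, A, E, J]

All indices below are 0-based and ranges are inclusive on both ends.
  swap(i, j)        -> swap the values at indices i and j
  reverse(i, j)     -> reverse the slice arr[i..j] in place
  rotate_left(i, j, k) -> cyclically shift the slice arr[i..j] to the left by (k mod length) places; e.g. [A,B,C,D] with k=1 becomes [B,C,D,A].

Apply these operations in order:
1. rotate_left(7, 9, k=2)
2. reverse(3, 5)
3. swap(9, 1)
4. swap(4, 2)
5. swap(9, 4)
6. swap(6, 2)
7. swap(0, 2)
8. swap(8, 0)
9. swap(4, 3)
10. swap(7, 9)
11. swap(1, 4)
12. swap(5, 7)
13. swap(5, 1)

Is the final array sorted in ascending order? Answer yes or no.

After 1 (rotate_left(7, 9, k=2)): [C, D, B, H, G, F, I, J, A, E]
After 2 (reverse(3, 5)): [C, D, B, F, G, H, I, J, A, E]
After 3 (swap(9, 1)): [C, E, B, F, G, H, I, J, A, D]
After 4 (swap(4, 2)): [C, E, G, F, B, H, I, J, A, D]
After 5 (swap(9, 4)): [C, E, G, F, D, H, I, J, A, B]
After 6 (swap(6, 2)): [C, E, I, F, D, H, G, J, A, B]
After 7 (swap(0, 2)): [I, E, C, F, D, H, G, J, A, B]
After 8 (swap(8, 0)): [A, E, C, F, D, H, G, J, I, B]
After 9 (swap(4, 3)): [A, E, C, D, F, H, G, J, I, B]
After 10 (swap(7, 9)): [A, E, C, D, F, H, G, B, I, J]
After 11 (swap(1, 4)): [A, F, C, D, E, H, G, B, I, J]
After 12 (swap(5, 7)): [A, F, C, D, E, B, G, H, I, J]
After 13 (swap(5, 1)): [A, B, C, D, E, F, G, H, I, J]

Answer: yes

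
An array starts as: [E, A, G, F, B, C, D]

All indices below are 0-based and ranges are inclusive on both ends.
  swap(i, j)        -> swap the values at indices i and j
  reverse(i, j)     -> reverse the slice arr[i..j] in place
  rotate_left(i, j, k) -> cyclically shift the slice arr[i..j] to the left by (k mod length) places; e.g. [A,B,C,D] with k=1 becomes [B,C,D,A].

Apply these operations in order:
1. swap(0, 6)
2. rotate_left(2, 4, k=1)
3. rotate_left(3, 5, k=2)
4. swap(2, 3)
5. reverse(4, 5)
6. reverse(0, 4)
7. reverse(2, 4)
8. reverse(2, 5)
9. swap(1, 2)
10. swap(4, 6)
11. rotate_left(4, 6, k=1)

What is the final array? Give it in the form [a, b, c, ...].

After 1 (swap(0, 6)): [D, A, G, F, B, C, E]
After 2 (rotate_left(2, 4, k=1)): [D, A, F, B, G, C, E]
After 3 (rotate_left(3, 5, k=2)): [D, A, F, C, B, G, E]
After 4 (swap(2, 3)): [D, A, C, F, B, G, E]
After 5 (reverse(4, 5)): [D, A, C, F, G, B, E]
After 6 (reverse(0, 4)): [G, F, C, A, D, B, E]
After 7 (reverse(2, 4)): [G, F, D, A, C, B, E]
After 8 (reverse(2, 5)): [G, F, B, C, A, D, E]
After 9 (swap(1, 2)): [G, B, F, C, A, D, E]
After 10 (swap(4, 6)): [G, B, F, C, E, D, A]
After 11 (rotate_left(4, 6, k=1)): [G, B, F, C, D, A, E]

Answer: [G, B, F, C, D, A, E]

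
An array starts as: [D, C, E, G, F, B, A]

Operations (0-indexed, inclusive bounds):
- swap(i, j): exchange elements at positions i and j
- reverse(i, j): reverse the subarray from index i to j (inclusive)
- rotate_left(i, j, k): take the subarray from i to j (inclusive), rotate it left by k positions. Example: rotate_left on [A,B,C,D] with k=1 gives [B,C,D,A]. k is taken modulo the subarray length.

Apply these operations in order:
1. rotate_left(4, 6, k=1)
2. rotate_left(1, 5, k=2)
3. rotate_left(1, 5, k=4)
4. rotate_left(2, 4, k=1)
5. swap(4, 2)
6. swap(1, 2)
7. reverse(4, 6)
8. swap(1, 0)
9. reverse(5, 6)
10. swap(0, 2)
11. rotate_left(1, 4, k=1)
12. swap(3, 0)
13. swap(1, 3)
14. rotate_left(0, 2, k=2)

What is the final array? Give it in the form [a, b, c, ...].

Answer: [A, F, E, G, D, B, C]

Derivation:
After 1 (rotate_left(4, 6, k=1)): [D, C, E, G, B, A, F]
After 2 (rotate_left(1, 5, k=2)): [D, G, B, A, C, E, F]
After 3 (rotate_left(1, 5, k=4)): [D, E, G, B, A, C, F]
After 4 (rotate_left(2, 4, k=1)): [D, E, B, A, G, C, F]
After 5 (swap(4, 2)): [D, E, G, A, B, C, F]
After 6 (swap(1, 2)): [D, G, E, A, B, C, F]
After 7 (reverse(4, 6)): [D, G, E, A, F, C, B]
After 8 (swap(1, 0)): [G, D, E, A, F, C, B]
After 9 (reverse(5, 6)): [G, D, E, A, F, B, C]
After 10 (swap(0, 2)): [E, D, G, A, F, B, C]
After 11 (rotate_left(1, 4, k=1)): [E, G, A, F, D, B, C]
After 12 (swap(3, 0)): [F, G, A, E, D, B, C]
After 13 (swap(1, 3)): [F, E, A, G, D, B, C]
After 14 (rotate_left(0, 2, k=2)): [A, F, E, G, D, B, C]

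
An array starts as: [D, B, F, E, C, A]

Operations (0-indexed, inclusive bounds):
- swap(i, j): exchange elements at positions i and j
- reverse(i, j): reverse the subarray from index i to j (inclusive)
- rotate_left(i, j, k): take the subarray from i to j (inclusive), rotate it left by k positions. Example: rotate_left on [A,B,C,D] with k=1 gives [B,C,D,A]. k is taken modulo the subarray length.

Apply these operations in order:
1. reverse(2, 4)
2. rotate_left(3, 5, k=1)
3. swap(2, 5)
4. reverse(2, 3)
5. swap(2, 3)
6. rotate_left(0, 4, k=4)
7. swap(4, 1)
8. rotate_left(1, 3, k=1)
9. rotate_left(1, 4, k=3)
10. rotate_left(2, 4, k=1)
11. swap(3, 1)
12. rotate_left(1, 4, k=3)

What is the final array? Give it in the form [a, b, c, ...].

After 1 (reverse(2, 4)): [D, B, C, E, F, A]
After 2 (rotate_left(3, 5, k=1)): [D, B, C, F, A, E]
After 3 (swap(2, 5)): [D, B, E, F, A, C]
After 4 (reverse(2, 3)): [D, B, F, E, A, C]
After 5 (swap(2, 3)): [D, B, E, F, A, C]
After 6 (rotate_left(0, 4, k=4)): [A, D, B, E, F, C]
After 7 (swap(4, 1)): [A, F, B, E, D, C]
After 8 (rotate_left(1, 3, k=1)): [A, B, E, F, D, C]
After 9 (rotate_left(1, 4, k=3)): [A, D, B, E, F, C]
After 10 (rotate_left(2, 4, k=1)): [A, D, E, F, B, C]
After 11 (swap(3, 1)): [A, F, E, D, B, C]
After 12 (rotate_left(1, 4, k=3)): [A, B, F, E, D, C]

Answer: [A, B, F, E, D, C]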